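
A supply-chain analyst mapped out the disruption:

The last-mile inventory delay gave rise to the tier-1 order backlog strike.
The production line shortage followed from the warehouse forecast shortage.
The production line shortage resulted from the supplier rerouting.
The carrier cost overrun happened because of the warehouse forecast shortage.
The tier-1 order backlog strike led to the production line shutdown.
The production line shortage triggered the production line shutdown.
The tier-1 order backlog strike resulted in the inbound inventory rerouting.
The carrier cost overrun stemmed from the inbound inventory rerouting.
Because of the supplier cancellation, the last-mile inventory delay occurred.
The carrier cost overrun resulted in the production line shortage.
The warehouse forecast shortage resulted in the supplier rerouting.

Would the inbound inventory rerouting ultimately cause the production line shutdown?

There is a causal chain: the inbound inventory rerouting → the carrier cost overrun → the production line shortage → the production line shutdown.

Yes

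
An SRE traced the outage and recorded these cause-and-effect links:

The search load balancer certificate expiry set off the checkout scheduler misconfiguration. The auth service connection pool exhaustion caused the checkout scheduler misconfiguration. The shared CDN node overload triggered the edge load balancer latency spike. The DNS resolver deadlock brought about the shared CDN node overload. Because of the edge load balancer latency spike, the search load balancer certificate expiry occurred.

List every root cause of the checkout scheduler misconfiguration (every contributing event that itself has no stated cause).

Tracing upstream from the checkout scheduler misconfiguration: the checkout scheduler misconfiguration ← the auth service connection pool exhaustion.
A separate upstream branch: the checkout scheduler misconfiguration ← the search load balancer certificate expiry ← the edge load balancer latency spike ← the shared CDN node overload ← the DNS resolver deadlock.
Each of those chain origins has no stated cause.

the DNS resolver deadlock, the auth service connection pool exhaustion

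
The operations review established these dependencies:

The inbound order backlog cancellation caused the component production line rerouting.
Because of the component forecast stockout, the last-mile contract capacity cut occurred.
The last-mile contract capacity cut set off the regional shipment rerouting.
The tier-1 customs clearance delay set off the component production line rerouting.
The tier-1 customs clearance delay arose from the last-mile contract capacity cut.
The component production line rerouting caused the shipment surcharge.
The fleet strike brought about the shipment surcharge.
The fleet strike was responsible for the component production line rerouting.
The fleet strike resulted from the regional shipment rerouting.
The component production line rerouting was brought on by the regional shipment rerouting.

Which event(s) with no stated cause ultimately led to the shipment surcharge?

Tracing upstream from the shipment surcharge: the shipment surcharge ← the fleet strike ← the regional shipment rerouting ← the last-mile contract capacity cut ← the component forecast stockout.
A separate upstream branch: the shipment surcharge ← the component production line rerouting ← the inbound order backlog cancellation.
Each of those chain origins has no stated cause.

the component forecast stockout, the inbound order backlog cancellation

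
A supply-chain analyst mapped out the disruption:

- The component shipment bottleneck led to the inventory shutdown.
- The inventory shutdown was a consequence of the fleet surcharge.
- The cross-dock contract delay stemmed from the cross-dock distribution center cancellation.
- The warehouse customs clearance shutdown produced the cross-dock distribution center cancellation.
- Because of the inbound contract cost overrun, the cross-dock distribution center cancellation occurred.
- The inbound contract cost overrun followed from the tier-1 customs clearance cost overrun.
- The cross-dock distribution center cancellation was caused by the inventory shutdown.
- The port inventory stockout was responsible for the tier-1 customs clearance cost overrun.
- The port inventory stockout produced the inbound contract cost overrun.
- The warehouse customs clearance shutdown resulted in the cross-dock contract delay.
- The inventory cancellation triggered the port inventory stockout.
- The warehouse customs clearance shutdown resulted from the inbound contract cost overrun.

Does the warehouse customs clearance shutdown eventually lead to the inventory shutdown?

No

The warehouse customs clearance shutdown leads to the cross-dock distribution center cancellation, the cross-dock contract delay; the inventory shutdown is not among them.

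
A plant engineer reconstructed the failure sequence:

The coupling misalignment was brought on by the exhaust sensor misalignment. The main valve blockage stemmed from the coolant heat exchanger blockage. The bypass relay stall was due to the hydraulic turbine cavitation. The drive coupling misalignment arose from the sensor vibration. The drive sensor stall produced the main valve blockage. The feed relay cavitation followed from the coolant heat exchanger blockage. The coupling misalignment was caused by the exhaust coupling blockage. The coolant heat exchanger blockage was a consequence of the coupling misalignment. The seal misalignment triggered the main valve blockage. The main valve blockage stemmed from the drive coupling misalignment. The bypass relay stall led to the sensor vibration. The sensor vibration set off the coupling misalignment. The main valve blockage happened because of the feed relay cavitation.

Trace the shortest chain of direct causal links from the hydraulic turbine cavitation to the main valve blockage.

the hydraulic turbine cavitation → the bypass relay stall
the bypass relay stall → the sensor vibration
the sensor vibration → the drive coupling misalignment
the drive coupling misalignment → the main valve blockage
Length: 4 steps.

the hydraulic turbine cavitation → the bypass relay stall → the sensor vibration → the drive coupling misalignment → the main valve blockage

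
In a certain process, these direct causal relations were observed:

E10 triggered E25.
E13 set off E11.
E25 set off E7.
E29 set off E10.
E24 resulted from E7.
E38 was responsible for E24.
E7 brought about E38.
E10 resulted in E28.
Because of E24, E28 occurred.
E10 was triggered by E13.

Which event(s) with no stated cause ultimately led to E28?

Tracing upstream from E28: E28 ← E10 ← E13.
A separate upstream branch: E28 ← E10 ← E29.
Each of those chain origins has no stated cause.

E13, E29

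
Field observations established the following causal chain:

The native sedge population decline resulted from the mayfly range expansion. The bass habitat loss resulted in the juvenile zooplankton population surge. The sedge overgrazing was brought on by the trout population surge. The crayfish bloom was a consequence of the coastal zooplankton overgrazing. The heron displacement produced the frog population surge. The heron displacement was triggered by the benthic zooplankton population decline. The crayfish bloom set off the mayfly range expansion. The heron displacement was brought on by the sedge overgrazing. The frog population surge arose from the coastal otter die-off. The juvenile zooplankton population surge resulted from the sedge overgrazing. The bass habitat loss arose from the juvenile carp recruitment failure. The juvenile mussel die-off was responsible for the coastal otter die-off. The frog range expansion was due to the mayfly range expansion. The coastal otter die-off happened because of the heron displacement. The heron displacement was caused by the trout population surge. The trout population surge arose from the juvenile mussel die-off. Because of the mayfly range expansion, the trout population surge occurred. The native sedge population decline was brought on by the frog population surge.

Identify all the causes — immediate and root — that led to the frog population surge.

the benthic zooplankton population decline, the coastal otter die-off, the coastal zooplankton overgrazing, the crayfish bloom, the heron displacement, the juvenile mussel die-off, the mayfly range expansion, the sedge overgrazing, the trout population surge

Immediate causes of the frog population surge: the heron displacement, the coastal otter die-off.
Further upstream: the coastal zooplankton overgrazing, the crayfish bloom, the mayfly range expansion, the juvenile mussel die-off, the trout population surge, the benthic zooplankton population decline, the sedge overgrazing.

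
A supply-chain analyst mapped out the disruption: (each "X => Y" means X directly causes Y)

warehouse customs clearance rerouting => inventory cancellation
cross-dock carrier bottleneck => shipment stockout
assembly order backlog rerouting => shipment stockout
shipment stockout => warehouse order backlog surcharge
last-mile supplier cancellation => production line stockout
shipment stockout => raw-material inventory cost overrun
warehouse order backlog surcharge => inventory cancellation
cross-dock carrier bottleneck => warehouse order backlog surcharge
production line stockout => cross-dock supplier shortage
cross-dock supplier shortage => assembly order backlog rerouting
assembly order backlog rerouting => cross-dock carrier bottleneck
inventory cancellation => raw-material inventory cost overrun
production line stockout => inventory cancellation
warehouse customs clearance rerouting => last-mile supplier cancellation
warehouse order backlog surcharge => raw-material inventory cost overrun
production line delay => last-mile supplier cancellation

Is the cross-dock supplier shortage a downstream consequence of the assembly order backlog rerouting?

The assembly order backlog rerouting leads to the cross-dock carrier bottleneck, the shipment stockout, the warehouse order backlog surcharge, the inventory cancellation, the raw-material inventory cost overrun; the cross-dock supplier shortage is not among them.

No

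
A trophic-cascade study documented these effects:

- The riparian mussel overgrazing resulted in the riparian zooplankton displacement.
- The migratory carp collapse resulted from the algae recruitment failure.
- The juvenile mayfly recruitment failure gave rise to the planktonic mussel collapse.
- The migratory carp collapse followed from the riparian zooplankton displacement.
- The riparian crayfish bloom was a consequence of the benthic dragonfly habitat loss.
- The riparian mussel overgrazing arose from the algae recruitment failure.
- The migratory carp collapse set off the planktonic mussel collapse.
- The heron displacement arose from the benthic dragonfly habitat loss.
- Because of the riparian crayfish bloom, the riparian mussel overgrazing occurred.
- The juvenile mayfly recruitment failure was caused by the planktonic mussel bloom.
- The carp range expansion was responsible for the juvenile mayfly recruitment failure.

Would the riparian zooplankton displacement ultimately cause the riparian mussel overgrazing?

No

The riparian zooplankton displacement leads to the migratory carp collapse, the planktonic mussel collapse; the riparian mussel overgrazing is not among them.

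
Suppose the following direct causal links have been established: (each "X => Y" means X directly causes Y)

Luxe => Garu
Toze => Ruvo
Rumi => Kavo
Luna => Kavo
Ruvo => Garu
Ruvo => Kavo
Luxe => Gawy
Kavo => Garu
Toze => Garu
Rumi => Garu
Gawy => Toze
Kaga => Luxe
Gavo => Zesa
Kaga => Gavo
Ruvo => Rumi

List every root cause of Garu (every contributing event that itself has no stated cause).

Kaga, Luna

Tracing upstream from Garu: Garu ← Luxe ← Kaga.
A separate upstream branch: Garu ← Kavo ← Luna.
Each of those chain origins has no stated cause.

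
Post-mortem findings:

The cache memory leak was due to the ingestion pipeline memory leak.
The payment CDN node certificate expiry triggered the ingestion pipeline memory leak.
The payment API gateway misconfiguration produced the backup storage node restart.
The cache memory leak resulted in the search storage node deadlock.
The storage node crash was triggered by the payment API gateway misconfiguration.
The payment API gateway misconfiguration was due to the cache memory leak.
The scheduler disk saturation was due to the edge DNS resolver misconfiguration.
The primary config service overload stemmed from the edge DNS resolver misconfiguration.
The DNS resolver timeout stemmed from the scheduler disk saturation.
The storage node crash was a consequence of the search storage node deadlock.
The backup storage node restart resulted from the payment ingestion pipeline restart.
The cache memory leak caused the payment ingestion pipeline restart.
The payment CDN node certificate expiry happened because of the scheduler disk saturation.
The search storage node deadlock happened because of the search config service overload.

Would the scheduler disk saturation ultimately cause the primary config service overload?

No

The scheduler disk saturation leads to the payment CDN node certificate expiry, the ingestion pipeline memory leak, the cache memory leak, the payment ingestion pipeline restart, the payment API gateway misconfiguration, the DNS resolver timeout, the search storage node deadlock, the backup storage node restart, the storage node crash; the primary config service overload is not among them.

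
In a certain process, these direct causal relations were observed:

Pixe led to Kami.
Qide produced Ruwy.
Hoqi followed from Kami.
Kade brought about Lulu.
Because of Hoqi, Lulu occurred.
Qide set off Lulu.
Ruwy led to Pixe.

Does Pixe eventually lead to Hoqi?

Yes

There is a causal chain: Pixe → Kami → Hoqi.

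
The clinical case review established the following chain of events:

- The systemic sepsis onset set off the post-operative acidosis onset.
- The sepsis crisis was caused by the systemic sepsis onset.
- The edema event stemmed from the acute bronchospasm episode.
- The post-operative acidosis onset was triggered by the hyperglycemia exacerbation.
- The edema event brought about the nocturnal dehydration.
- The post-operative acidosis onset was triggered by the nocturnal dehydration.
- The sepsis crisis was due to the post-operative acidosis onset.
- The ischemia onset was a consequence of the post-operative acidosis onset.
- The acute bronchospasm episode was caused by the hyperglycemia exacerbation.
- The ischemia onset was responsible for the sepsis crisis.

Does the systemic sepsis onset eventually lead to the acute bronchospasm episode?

No

The systemic sepsis onset leads to the post-operative acidosis onset, the ischemia onset, the sepsis crisis; the acute bronchospasm episode is not among them.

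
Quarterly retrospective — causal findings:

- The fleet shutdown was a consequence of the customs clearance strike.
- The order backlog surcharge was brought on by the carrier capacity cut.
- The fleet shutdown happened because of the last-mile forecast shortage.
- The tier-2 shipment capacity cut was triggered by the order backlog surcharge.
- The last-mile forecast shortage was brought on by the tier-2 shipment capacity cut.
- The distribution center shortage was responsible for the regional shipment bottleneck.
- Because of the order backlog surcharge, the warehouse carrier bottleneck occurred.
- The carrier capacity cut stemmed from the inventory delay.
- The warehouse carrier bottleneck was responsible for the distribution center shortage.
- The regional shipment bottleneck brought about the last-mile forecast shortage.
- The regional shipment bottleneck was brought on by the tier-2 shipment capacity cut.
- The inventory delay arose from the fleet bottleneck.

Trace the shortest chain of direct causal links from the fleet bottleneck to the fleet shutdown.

the fleet bottleneck → the inventory delay
the inventory delay → the carrier capacity cut
the carrier capacity cut → the order backlog surcharge
the order backlog surcharge → the tier-2 shipment capacity cut
the tier-2 shipment capacity cut → the last-mile forecast shortage
the last-mile forecast shortage → the fleet shutdown
Length: 6 steps.

the fleet bottleneck → the inventory delay → the carrier capacity cut → the order backlog surcharge → the tier-2 shipment capacity cut → the last-mile forecast shortage → the fleet shutdown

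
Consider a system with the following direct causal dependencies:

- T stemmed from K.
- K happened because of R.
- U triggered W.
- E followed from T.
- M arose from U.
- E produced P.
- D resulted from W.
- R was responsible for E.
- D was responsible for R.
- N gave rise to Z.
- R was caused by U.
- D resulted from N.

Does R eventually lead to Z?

No

R leads to K, T, E, P; Z is not among them.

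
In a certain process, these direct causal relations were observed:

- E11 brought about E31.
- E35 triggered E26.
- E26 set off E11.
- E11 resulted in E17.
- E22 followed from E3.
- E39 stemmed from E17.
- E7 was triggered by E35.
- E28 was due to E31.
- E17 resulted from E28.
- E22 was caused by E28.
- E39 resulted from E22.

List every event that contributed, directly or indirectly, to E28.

Immediate cause of E28: E31.
Further upstream: E35, E26, E11.

E11, E26, E31, E35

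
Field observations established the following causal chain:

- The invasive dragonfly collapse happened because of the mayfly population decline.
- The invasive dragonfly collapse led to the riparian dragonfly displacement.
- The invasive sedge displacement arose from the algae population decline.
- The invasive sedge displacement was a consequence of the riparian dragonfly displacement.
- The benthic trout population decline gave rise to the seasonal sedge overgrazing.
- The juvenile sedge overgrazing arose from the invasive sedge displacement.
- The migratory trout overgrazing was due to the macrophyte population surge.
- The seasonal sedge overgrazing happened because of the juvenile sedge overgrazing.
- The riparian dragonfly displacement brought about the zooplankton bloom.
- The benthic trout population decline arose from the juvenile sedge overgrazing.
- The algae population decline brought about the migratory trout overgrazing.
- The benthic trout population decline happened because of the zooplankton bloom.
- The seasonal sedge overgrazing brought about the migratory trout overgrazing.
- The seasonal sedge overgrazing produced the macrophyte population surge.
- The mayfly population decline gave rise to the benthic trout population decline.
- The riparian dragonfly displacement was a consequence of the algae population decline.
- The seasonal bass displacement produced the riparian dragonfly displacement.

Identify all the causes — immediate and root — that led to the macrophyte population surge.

Immediate cause of the macrophyte population surge: the seasonal sedge overgrazing.
Further upstream: the mayfly population decline, the algae population decline, the seasonal bass displacement, the invasive dragonfly collapse, the riparian dragonfly displacement, the invasive sedge displacement, the juvenile sedge overgrazing, the zooplankton bloom, the benthic trout population decline.

the algae population decline, the benthic trout population decline, the invasive dragonfly collapse, the invasive sedge displacement, the juvenile sedge overgrazing, the mayfly population decline, the riparian dragonfly displacement, the seasonal bass displacement, the seasonal sedge overgrazing, the zooplankton bloom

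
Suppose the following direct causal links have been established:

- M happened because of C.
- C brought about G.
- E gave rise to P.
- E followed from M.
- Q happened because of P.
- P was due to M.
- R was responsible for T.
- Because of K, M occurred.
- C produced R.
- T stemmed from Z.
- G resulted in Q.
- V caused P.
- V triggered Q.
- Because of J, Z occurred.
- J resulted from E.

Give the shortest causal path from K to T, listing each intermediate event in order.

K → M → E → J → Z → T

K → M
M → E
E → J
J → Z
Z → T
Length: 5 steps.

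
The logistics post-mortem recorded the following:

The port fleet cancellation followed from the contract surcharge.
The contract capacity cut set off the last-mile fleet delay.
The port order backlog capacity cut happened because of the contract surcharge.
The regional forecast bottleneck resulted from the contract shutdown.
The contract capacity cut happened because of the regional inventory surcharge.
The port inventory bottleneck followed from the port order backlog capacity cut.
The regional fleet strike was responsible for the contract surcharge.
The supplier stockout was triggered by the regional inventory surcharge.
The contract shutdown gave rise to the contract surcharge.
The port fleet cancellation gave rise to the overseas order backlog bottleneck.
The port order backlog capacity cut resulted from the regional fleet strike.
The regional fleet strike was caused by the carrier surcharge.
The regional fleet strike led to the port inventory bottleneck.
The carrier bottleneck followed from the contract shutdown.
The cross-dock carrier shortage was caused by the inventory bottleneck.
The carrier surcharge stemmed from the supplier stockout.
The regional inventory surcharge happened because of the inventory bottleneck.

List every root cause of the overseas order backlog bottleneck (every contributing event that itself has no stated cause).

the contract shutdown, the inventory bottleneck

Tracing upstream from the overseas order backlog bottleneck: the overseas order backlog bottleneck ← the port fleet cancellation ← the contract surcharge ← the regional fleet strike ← the carrier surcharge ← the supplier stockout ← the regional inventory surcharge ← the inventory bottleneck.
A separate upstream branch: the overseas order backlog bottleneck ← the port fleet cancellation ← the contract surcharge ← the contract shutdown.
Each of those chain origins has no stated cause.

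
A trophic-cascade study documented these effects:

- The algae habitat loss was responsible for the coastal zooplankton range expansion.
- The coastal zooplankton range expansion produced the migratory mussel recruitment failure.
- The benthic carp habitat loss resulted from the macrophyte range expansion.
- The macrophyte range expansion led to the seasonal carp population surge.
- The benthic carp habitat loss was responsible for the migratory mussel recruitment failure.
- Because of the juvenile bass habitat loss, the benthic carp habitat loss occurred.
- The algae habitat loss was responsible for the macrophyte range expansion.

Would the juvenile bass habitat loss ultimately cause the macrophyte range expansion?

The juvenile bass habitat loss leads to the benthic carp habitat loss, the migratory mussel recruitment failure; the macrophyte range expansion is not among them.

No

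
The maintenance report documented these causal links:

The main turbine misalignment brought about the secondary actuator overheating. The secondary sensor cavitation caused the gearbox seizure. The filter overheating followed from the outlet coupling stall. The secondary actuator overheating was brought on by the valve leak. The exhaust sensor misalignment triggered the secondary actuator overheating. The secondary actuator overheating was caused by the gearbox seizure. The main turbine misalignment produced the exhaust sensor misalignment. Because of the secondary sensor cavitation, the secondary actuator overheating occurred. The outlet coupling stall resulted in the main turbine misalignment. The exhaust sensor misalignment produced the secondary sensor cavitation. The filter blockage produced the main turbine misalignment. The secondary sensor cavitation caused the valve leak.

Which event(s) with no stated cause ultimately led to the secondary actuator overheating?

the filter blockage, the outlet coupling stall

Tracing upstream from the secondary actuator overheating: the secondary actuator overheating ← the main turbine misalignment ← the outlet coupling stall.
A separate upstream branch: the secondary actuator overheating ← the main turbine misalignment ← the filter blockage.
Each of those chain origins has no stated cause.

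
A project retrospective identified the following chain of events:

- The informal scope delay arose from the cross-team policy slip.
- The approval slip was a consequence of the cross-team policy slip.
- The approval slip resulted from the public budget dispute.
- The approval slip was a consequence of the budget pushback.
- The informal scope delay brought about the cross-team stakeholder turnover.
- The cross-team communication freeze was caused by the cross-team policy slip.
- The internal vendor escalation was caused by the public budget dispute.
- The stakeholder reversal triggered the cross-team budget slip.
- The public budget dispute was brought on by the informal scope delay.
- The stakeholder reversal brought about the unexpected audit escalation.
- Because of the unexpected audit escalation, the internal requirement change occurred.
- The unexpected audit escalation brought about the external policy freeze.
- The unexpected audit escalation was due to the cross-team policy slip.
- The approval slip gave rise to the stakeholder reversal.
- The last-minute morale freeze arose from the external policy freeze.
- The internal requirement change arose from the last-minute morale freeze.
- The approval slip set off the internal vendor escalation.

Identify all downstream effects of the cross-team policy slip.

Direct effects: the informal scope delay, the approval slip, the cross-team communication freeze, the unexpected audit escalation.
2 steps out: the public budget dispute, the cross-team stakeholder turnover, the stakeholder reversal, the internal vendor escalation, the external policy freeze, the internal requirement change.
3 steps out: the cross-team budget slip, the last-minute morale freeze.
Not reachable from it: the budget pushback.

the approval slip, the cross-team budget slip, the cross-team communication freeze, the cross-team stakeholder turnover, the external policy freeze, the informal scope delay, the internal requirement change, the internal vendor escalation, the last-minute morale freeze, the public budget dispute, the stakeholder reversal, the unexpected audit escalation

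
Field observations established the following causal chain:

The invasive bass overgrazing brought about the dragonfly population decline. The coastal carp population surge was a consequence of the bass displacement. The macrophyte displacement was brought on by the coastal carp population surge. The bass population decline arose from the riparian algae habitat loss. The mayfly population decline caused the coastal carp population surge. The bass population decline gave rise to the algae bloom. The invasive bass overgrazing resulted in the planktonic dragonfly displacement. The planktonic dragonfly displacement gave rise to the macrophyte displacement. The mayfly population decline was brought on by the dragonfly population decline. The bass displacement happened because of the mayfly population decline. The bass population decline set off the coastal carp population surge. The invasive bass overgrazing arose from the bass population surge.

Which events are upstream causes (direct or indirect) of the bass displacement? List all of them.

Immediate cause of the bass displacement: the mayfly population decline.
Further upstream: the bass population surge, the invasive bass overgrazing, the dragonfly population decline.

the bass population surge, the dragonfly population decline, the invasive bass overgrazing, the mayfly population decline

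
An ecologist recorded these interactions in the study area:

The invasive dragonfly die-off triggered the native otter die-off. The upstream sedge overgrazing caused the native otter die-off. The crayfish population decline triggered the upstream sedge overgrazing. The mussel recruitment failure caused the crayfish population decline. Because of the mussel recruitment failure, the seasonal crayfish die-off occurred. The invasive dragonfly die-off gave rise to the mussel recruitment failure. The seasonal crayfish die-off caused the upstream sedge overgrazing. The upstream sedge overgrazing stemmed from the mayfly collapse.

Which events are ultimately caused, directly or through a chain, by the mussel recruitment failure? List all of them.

Direct effects: the seasonal crayfish die-off, the crayfish population decline.
2 steps out: the upstream sedge overgrazing.
3 steps out: the native otter die-off.
Not reachable from it: the invasive dragonfly die-off, the mayfly collapse.

the crayfish population decline, the native otter die-off, the seasonal crayfish die-off, the upstream sedge overgrazing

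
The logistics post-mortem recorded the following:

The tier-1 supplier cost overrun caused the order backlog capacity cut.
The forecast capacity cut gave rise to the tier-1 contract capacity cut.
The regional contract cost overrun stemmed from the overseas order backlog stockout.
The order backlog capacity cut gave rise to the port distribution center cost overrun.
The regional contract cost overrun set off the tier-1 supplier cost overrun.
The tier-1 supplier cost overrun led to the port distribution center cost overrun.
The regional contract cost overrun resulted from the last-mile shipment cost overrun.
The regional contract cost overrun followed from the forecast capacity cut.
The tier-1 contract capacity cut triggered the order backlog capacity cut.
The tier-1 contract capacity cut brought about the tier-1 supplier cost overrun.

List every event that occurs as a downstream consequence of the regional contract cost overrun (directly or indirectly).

the order backlog capacity cut, the port distribution center cost overrun, the tier-1 supplier cost overrun

Direct effects: the tier-1 supplier cost overrun.
2 steps out: the order backlog capacity cut, the port distribution center cost overrun.
Not reachable from it: the forecast capacity cut, the last-mile shipment cost overrun, the overseas order backlog stockout, the tier-1 contract capacity cut.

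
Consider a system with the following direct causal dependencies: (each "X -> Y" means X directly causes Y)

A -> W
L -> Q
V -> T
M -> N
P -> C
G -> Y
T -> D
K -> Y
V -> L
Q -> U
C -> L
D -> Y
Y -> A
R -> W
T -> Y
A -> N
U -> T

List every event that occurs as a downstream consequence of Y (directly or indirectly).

Direct effects: A.
2 steps out: W, N.
Not reachable from it: V, P, G, C, L, Q, U, R, T, K, D, M.

A, N, W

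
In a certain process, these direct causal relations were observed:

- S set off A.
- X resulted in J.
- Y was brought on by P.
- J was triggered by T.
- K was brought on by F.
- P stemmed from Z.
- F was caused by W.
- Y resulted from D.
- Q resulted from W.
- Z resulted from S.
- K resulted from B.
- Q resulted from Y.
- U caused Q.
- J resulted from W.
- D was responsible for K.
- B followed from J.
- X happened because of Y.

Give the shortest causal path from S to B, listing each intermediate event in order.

S → Z
Z → P
P → Y
Y → X
X → J
J → B
Length: 6 steps.

S → Z → P → Y → X → J → B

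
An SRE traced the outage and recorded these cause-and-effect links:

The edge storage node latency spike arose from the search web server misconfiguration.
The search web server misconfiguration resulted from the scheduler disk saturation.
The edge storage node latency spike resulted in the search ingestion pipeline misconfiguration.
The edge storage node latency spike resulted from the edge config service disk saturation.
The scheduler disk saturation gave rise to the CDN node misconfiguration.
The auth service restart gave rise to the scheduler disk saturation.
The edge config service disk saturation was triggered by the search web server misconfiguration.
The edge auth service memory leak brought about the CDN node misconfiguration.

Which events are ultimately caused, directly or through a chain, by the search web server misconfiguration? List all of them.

the edge config service disk saturation, the edge storage node latency spike, the search ingestion pipeline misconfiguration

Direct effects: the edge config service disk saturation, the edge storage node latency spike.
2 steps out: the search ingestion pipeline misconfiguration.
Not reachable from it: the auth service restart, the scheduler disk saturation, the CDN node misconfiguration, the edge auth service memory leak.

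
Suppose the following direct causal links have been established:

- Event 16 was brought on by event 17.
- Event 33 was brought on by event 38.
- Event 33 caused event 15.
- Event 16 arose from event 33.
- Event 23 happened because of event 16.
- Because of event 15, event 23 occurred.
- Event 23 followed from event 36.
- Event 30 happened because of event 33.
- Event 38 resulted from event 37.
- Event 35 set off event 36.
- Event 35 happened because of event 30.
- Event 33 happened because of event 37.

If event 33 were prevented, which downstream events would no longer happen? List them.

event 15, event 30, event 35, event 36

Downstream of event 33: event 16, event 15, event 30, event 35, event 36, event 23.
Of those, still caused via another path: event 16, event 23.
The remainder have no surviving cause.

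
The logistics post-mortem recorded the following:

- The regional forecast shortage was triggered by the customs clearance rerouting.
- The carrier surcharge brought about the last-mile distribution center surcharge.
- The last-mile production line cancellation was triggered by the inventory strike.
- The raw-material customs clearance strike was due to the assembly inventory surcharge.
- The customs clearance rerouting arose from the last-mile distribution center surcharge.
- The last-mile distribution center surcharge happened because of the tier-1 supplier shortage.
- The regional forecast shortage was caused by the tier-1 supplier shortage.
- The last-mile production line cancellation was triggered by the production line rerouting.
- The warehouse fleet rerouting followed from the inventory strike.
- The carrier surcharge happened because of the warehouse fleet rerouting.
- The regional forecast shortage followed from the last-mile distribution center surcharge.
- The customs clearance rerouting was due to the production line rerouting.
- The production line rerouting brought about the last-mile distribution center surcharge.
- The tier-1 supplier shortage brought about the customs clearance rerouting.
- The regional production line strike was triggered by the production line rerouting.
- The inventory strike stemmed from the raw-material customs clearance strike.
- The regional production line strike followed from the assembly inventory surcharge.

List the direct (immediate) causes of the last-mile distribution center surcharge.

the carrier surcharge, the production line rerouting, the tier-1 supplier shortage

Upstream contributors include the assembly inventory surcharge, the raw-material customs clearance strike, the inventory strike, the warehouse fleet rerouting, but only the carrier surcharge, the production line rerouting, the tier-1 supplier shortage feed directly into the last-mile distribution center surcharge.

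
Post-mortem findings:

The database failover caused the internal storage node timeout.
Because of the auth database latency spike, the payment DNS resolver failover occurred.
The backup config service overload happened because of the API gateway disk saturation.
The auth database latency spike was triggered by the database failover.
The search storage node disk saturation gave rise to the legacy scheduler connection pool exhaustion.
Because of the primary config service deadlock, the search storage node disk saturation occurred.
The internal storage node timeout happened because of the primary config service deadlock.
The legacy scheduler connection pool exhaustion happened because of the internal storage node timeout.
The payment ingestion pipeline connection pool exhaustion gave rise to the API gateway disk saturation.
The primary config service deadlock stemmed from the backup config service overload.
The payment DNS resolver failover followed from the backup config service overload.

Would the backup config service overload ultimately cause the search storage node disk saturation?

There is a causal chain: the backup config service overload → the primary config service deadlock → the search storage node disk saturation.

Yes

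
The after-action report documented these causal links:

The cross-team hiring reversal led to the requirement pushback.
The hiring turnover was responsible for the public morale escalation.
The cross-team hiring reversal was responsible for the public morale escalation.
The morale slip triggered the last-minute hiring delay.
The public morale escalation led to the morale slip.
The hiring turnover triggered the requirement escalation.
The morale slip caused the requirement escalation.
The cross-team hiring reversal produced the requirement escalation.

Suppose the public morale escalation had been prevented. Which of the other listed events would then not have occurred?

the last-minute hiring delay, the morale slip

Downstream of the public morale escalation: the morale slip, the requirement escalation, the last-minute hiring delay.
Of those, still caused via another path: the requirement escalation.
The remainder have no surviving cause.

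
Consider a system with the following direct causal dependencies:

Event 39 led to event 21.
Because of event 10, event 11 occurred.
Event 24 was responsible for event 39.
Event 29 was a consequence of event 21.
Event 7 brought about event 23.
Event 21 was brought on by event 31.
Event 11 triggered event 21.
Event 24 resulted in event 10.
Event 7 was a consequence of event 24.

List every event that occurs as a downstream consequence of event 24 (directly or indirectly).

event 10, event 11, event 21, event 23, event 29, event 39, event 7

Direct effects: event 7, event 10, event 39.
2 steps out: event 23, event 11, event 21.
3 steps out: event 29.
Not reachable from it: event 31.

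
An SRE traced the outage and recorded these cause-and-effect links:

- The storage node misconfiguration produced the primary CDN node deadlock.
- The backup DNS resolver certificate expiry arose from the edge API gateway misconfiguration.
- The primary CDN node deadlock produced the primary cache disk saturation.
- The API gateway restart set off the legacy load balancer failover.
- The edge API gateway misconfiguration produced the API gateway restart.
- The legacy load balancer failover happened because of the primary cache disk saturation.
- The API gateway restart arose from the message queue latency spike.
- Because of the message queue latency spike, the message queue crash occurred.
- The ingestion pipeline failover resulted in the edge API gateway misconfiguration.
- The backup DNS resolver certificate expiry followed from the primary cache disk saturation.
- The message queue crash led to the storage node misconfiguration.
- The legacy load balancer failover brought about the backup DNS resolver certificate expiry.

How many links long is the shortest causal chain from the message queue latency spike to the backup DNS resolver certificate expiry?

3

Shortest chain: the message queue latency spike → the API gateway restart → the legacy load balancer failover → the backup DNS resolver certificate expiry.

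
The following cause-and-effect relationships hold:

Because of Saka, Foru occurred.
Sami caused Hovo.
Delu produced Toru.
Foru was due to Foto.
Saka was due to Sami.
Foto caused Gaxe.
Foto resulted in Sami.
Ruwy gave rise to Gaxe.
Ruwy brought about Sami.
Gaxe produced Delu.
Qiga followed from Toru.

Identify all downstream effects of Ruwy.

Direct effects: Sami, Gaxe.
2 steps out: Saka, Delu, Hovo.
3 steps out: Foru, Toru.
4 steps out: Qiga.
Not reachable from it: Foto.

Delu, Foru, Gaxe, Hovo, Qiga, Saka, Sami, Toru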